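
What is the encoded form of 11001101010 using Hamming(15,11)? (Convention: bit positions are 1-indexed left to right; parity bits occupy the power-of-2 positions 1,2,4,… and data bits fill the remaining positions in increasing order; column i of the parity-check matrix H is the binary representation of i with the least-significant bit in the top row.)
Codeword c = d · G (mod 2), d = 11001101010:
  c[0] = d·G[:,0] = (11001101010)·(11011010101) mod 2 = 1+1+0+0+1+0+0+0+0+0+0 mod 2 = 1
  c[1] = d·G[:,1] = (11001101010)·(10110110011) mod 2 = 1+0+0+0+0+1+0+0+0+1+0 mod 2 = 1
  c[2] = d·G[:,2] = (11001101010)·(10000000000) mod 2 = 1+0+0+0+0+0+0+0+0+0+0 mod 2 = 1
  c[3] = d·G[:,3] = (11001101010)·(01110001111) mod 2 = 0+1+0+0+0+0+0+1+0+1+0 mod 2 = 1
  c[4] = d·G[:,4] = (11001101010)·(01000000000) mod 2 = 0+1+0+0+0+0+0+0+0+0+0 mod 2 = 1
  c[5] = d·G[:,5] = (11001101010)·(00100000000) mod 2 = 0+0+0+0+0+0+0+0+0+0+0 mod 2 = 0
  c[6] = d·G[:,6] = (11001101010)·(00010000000) mod 2 = 0+0+0+0+0+0+0+0+0+0+0 mod 2 = 0
  c[7] = d·G[:,7] = (11001101010)·(00001111111) mod 2 = 0+0+0+0+1+1+0+1+0+1+0 mod 2 = 0
  c[8] = d·G[:,8] = (11001101010)·(00001000000) mod 2 = 0+0+0+0+1+0+0+0+0+0+0 mod 2 = 1
  c[9] = d·G[:,9] = (11001101010)·(00000100000) mod 2 = 0+0+0+0+0+1+0+0+0+0+0 mod 2 = 1
  c[10] = d·G[:,10] = (11001101010)·(00000010000) mod 2 = 0+0+0+0+0+0+0+0+0+0+0 mod 2 = 0
  c[11] = d·G[:,11] = (11001101010)·(00000001000) mod 2 = 0+0+0+0+0+0+0+1+0+0+0 mod 2 = 1
  c[12] = d·G[:,12] = (11001101010)·(00000000100) mod 2 = 0+0+0+0+0+0+0+0+0+0+0 mod 2 = 0
  c[13] = d·G[:,13] = (11001101010)·(00000000010) mod 2 = 0+0+0+0+0+0+0+0+0+1+0 mod 2 = 1
  c[14] = d·G[:,14] = (11001101010)·(00000000001) mod 2 = 0+0+0+0+0+0+0+0+0+0+0 mod 2 = 0
Codeword = 111110001101010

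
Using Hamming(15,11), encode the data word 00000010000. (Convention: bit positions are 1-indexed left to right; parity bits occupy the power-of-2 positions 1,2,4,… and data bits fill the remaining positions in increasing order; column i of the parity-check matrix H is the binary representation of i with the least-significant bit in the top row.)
Codeword c = d · G (mod 2), d = 00000010000:
  c[0] = d·G[:,0] = (00000010000)·(11011010101) mod 2 = 0+0+0+0+0+0+1+0+0+0+0 mod 2 = 1
  c[1] = d·G[:,1] = (00000010000)·(10110110011) mod 2 = 0+0+0+0+0+0+1+0+0+0+0 mod 2 = 1
  c[2] = d·G[:,2] = (00000010000)·(10000000000) mod 2 = 0+0+0+0+0+0+0+0+0+0+0 mod 2 = 0
  c[3] = d·G[:,3] = (00000010000)·(01110001111) mod 2 = 0+0+0+0+0+0+0+0+0+0+0 mod 2 = 0
  c[4] = d·G[:,4] = (00000010000)·(01000000000) mod 2 = 0+0+0+0+0+0+0+0+0+0+0 mod 2 = 0
  c[5] = d·G[:,5] = (00000010000)·(00100000000) mod 2 = 0+0+0+0+0+0+0+0+0+0+0 mod 2 = 0
  c[6] = d·G[:,6] = (00000010000)·(00010000000) mod 2 = 0+0+0+0+0+0+0+0+0+0+0 mod 2 = 0
  c[7] = d·G[:,7] = (00000010000)·(00001111111) mod 2 = 0+0+0+0+0+0+1+0+0+0+0 mod 2 = 1
  c[8] = d·G[:,8] = (00000010000)·(00001000000) mod 2 = 0+0+0+0+0+0+0+0+0+0+0 mod 2 = 0
  c[9] = d·G[:,9] = (00000010000)·(00000100000) mod 2 = 0+0+0+0+0+0+0+0+0+0+0 mod 2 = 0
  c[10] = d·G[:,10] = (00000010000)·(00000010000) mod 2 = 0+0+0+0+0+0+1+0+0+0+0 mod 2 = 1
  c[11] = d·G[:,11] = (00000010000)·(00000001000) mod 2 = 0+0+0+0+0+0+0+0+0+0+0 mod 2 = 0
  c[12] = d·G[:,12] = (00000010000)·(00000000100) mod 2 = 0+0+0+0+0+0+0+0+0+0+0 mod 2 = 0
  c[13] = d·G[:,13] = (00000010000)·(00000000010) mod 2 = 0+0+0+0+0+0+0+0+0+0+0 mod 2 = 0
  c[14] = d·G[:,14] = (00000010000)·(00000000001) mod 2 = 0+0+0+0+0+0+0+0+0+0+0 mod 2 = 0
Codeword = 110000010010000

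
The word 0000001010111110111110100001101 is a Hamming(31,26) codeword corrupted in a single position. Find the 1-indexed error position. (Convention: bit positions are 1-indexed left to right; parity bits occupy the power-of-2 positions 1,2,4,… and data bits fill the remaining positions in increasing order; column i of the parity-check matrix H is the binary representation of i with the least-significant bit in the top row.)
Syndrome s = H · r^T (mod 2), r = 0000001010111110111110100001101:
  s[0] = (1010101010101010101010101010101)·(0000001010111110111110100001101) mod 2 = 0+0+0+0+0+0+1+0+1+0+1+0+1+0+1+0+1+0+1+0+1+0+1+0+0+0+0+0+1+0+1 mod 2 = 1
  s[1] = (0110011001100110011001100110011)·(0000001010111110111110100001101) mod 2 = 0+0+0+0+0+0+1+0+0+0+1+0+0+1+1+0+0+1+1+0+0+0+1+0+0+0+0+0+0+0+1 mod 2 = 0
  s[2] = (0001111000011110000111100001111)·(0000001010111110111110100001101) mod 2 = 0+0+0+0+0+0+1+0+0+0+0+1+1+1+1+0+0+0+0+1+1+0+1+0+0+0+0+1+1+0+1 mod 2 = 1
  s[3] = (0000000111111110000000011111111)·(0000001010111110111110100001101) mod 2 = 0+0+0+0+0+0+0+0+1+0+1+1+1+1+1+0+0+0+0+0+0+0+0+0+0+0+0+1+1+0+1 mod 2 = 1
  s[4] = (0000000000000001111111111111111)·(0000001010111110111110100001101) mod 2 = 0+0+0+0+0+0+0+0+0+0+0+0+0+0+0+0+1+1+1+1+1+0+1+0+0+0+0+1+1+0+1 mod 2 = 1
Syndrome = 10111
Column i of H is the binary representation of i, so the syndrome is the binary index of the flipped bit.
Read s = 10111 with s[0] as LSB: 1·2^0 + 0·2^1 + 1·2^2 + 1·2^3 + 1·2^4 = 29.
Error is at bit position 29.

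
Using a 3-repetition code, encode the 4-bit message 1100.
Repeat each bit 3× and concatenate:
1→111  1→111  0→000  0→000
Codeword = 111111000000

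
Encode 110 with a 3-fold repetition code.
Repeat each bit 3× and concatenate:
1→111  1→111  0→000
Codeword = 111111000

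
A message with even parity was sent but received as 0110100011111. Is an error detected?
Sum of received bits: 0+1+1+0+1+0+0+0+1+1+1+1+1 = 8; 8 mod 2 = 0. Result is 0 → no error detected.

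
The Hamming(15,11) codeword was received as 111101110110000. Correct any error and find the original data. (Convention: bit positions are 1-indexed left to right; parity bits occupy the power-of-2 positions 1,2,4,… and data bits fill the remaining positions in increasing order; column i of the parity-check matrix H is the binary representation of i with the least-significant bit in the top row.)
Syndrome s = H · r^T (mod 2), r = 111101110110000:
  s[0] = (101010101010101)·(111101110110000) mod 2 = 1+0+1+0+0+0+1+0+0+0+1+0+0+0+0 mod 2 = 0
  s[1] = (011001100110011)·(111101110110000) mod 2 = 0+1+1+0+0+1+1+0+0+1+1+0+0+0+0 mod 2 = 0
  s[2] = (000111100001111)·(111101110110000) mod 2 = 0+0+0+1+0+1+1+0+0+0+0+0+0+0+0 mod 2 = 1
  s[3] = (000000011111111)·(111101110110000) mod 2 = 0+0+0+0+0+0+0+1+0+1+1+0+0+0+0 mod 2 = 1
Syndrome = 0011
Column 12 of H equals this syndrome → error at bit 12 (1-indexed).
Flip bit 12: 111101110110000 → 111101110111000
Extract data bits at positions {3,5,6,7,9,10,11,12,13,14,15}: 10110111000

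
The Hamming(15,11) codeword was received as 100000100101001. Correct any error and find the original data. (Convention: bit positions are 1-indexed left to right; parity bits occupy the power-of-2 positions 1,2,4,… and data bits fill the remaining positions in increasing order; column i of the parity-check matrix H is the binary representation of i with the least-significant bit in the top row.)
Syndrome s = H · r^T (mod 2), r = 100000100101001:
  s[0] = (101010101010101)·(100000100101001) mod 2 = 1+0+0+0+0+0+1+0+0+0+0+0+0+0+1 mod 2 = 1
  s[1] = (011001100110011)·(100000100101001) mod 2 = 0+0+0+0+0+0+1+0+0+1+0+0+0+0+1 mod 2 = 1
  s[2] = (000111100001111)·(100000100101001) mod 2 = 0+0+0+0+0+0+1+0+0+0+0+1+0+0+1 mod 2 = 1
  s[3] = (000000011111111)·(100000100101001) mod 2 = 0+0+0+0+0+0+0+0+0+1+0+1+0+0+1 mod 2 = 1
Syndrome = 1111
Column 15 of H equals this syndrome → error at bit 15 (1-indexed).
Flip bit 15: 100000100101001 → 100000100101000
Extract data bits at positions {3,5,6,7,9,10,11,12,13,14,15}: 00010101000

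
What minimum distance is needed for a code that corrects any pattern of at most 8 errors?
Correcting t errors requires d_min ≥ 2t + 1 = 2·8 + 1 = 17.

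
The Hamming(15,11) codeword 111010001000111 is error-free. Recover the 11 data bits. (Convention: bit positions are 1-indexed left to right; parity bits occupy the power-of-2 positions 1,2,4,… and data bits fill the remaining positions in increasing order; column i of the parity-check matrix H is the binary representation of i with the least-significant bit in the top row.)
Parity bits occupy power-of-2 positions; data bits are at positions {3,5,6,7,9,10,11,12,13,14,15} (1-indexed).
Extract: c[3]=1 c[5]=1 c[6]=0 c[7]=0 c[9]=1 c[10]=0 c[11]=0 c[12]=0 c[13]=1 c[14]=1 c[15]=1
Data = 11001000111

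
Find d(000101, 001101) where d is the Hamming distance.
XOR = 001000, count of 1s = 1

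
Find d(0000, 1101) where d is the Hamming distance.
XOR = 1101, count of 1s = 3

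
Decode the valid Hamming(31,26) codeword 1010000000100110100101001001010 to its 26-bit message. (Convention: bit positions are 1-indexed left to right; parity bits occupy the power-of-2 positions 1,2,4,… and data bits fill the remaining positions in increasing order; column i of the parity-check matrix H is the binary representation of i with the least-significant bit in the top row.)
Parity bits occupy power-of-2 positions; data bits are at positions {3,5,6,7,9,10,11,12,13,14,15,17,18,19,20,21,22,23,24,25,26,27,28,29,30,31} (1-indexed).
Extract: c[3]=1 c[5]=0 c[6]=0 c[7]=0 c[9]=0 c[10]=0 c[11]=1 c[12]=0 c[13]=0 c[14]=1 c[15]=1 c[17]=1 c[18]=0 c[19]=0 c[20]=1 c[21]=0 c[22]=1 c[23]=0 c[24]=0 c[25]=1 c[26]=0 c[27]=0 c[28]=1 c[29]=0 c[30]=1 c[31]=0
Data = 10000010011100101001001010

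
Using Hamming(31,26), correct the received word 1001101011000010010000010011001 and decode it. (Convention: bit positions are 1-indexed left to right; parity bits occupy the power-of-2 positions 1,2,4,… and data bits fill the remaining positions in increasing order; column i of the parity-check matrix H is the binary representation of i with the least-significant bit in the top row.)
Syndrome s = H · r^T (mod 2), r = 1001101011000010010000010011001:
  s[0] = (1010101010101010101010101010101)·(1001101011000010010000010011001) mod 2 = 1+0+0+0+1+0+1+0+1+0+0+0+0+0+1+0+0+0+0+0+0+0+0+0+0+0+1+0+0+0+1 mod 2 = 1
  s[1] = (0110011001100110011001100110011)·(1001101011000010010000010011001) mod 2 = 0+0+0+0+0+0+1+0+0+1+0+0+0+0+1+0+0+1+0+0+0+0+0+0+0+0+1+0+0+0+1 mod 2 = 0
  s[2] = (0001111000011110000111100001111)·(1001101011000010010000010011001) mod 2 = 0+0+0+1+1+0+1+0+0+0+0+0+0+0+1+0+0+0+0+0+0+0+0+0+0+0+0+1+0+0+1 mod 2 = 0
  s[3] = (0000000111111110000000011111111)·(1001101011000010010000010011001) mod 2 = 0+0+0+0+0+0+0+0+1+1+0+0+0+0+1+0+0+0+0+0+0+0+0+1+0+0+1+1+0+0+1 mod 2 = 1
  s[4] = (0000000000000001111111111111111)·(1001101011000010010000010011001) mod 2 = 0+0+0+0+0+0+0+0+0+0+0+0+0+0+0+0+0+1+0+0+0+0+0+1+0+0+1+1+0+0+1 mod 2 = 1
Syndrome = 10011
Column 25 of H equals this syndrome → error at bit 25 (1-indexed).
Flip bit 25: 1001101011000010010000010011001 → 1001101011000010010000011011001
Extract data bits at positions {3,5,6,7,9,10,11,12,13,14,15,17,18,19,20,21,22,23,24,25,26,27,28,29,30,31}: 01011100001010000011011001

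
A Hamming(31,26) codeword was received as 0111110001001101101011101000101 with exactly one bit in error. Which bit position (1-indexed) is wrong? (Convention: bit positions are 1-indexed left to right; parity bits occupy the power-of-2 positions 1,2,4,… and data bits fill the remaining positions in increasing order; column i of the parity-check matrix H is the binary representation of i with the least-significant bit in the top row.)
Syndrome s = H · r^T (mod 2), r = 0111110001001101101011101000101:
  s[0] = (1010101010101010101010101010101)·(0111110001001101101011101000101) mod 2 = 0+0+1+0+1+0+0+0+0+0+0+0+1+0+0+0+1+0+1+0+1+0+1+0+1+0+0+0+1+0+1 mod 2 = 0
  s[1] = (0110011001100110011001100110011)·(0111110001001101101011101000101) mod 2 = 0+1+1+0+0+1+0+0+0+1+0+0+0+1+0+0+0+0+1+0+0+1+1+0+0+0+0+0+0+0+1 mod 2 = 1
  s[2] = (0001111000011110000111100001111)·(0111110001001101101011101000101) mod 2 = 0+0+0+1+1+1+0+0+0+0+0+0+1+1+0+0+0+0+0+0+1+1+1+0+0+0+0+0+1+0+1 mod 2 = 0
  s[3] = (0000000111111110000000011111111)·(0111110001001101101011101000101) mod 2 = 0+0+0+0+0+0+0+0+0+1+0+0+1+1+0+0+0+0+0+0+0+0+0+0+1+0+0+0+1+0+1 mod 2 = 0
  s[4] = (0000000000000001111111111111111)·(0111110001001101101011101000101) mod 2 = 0+0+0+0+0+0+0+0+0+0+0+0+0+0+0+1+1+0+1+0+1+1+1+0+1+0+0+0+1+0+1 mod 2 = 1
Syndrome = 01001
Column i of H is the binary representation of i, so the syndrome is the binary index of the flipped bit.
Read s = 01001 with s[0] as LSB: 0·2^0 + 1·2^1 + 0·2^2 + 0·2^3 + 1·2^4 = 18.
Error is at bit position 18.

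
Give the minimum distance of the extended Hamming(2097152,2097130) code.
d_min = 4 (adding an overall parity bit to Hamming(2097151,2097130) raises d_min from 3 to 4).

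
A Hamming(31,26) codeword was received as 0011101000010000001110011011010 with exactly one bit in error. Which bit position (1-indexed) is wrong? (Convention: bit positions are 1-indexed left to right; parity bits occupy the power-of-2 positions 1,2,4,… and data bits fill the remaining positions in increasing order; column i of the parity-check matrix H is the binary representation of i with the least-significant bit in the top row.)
Syndrome s = H · r^T (mod 2), r = 0011101000010000001110011011010:
  s[0] = (1010101010101010101010101010101)·(0011101000010000001110011011010) mod 2 = 0+0+1+0+1+0+1+0+0+0+0+0+0+0+0+0+0+0+1+0+1+0+0+0+1+0+1+0+0+0+0 mod 2 = 1
  s[1] = (0110011001100110011001100110011)·(0011101000010000001110011011010) mod 2 = 0+0+1+0+0+0+1+0+0+0+0+0+0+0+0+0+0+0+1+0+0+0+0+0+0+0+1+0+0+1+0 mod 2 = 1
  s[2] = (0001111000011110000111100001111)·(0011101000010000001110011011010) mod 2 = 0+0+0+1+1+0+1+0+0+0+0+1+0+0+0+0+0+0+0+1+1+0+0+0+0+0+0+1+0+1+0 mod 2 = 0
  s[3] = (0000000111111110000000011111111)·(0011101000010000001110011011010) mod 2 = 0+0+0+0+0+0+0+0+0+0+0+1+0+0+0+0+0+0+0+0+0+0+0+1+1+0+1+1+0+1+0 mod 2 = 0
  s[4] = (0000000000000001111111111111111)·(0011101000010000001110011011010) mod 2 = 0+0+0+0+0+0+0+0+0+0+0+0+0+0+0+0+0+0+1+1+1+0+0+1+1+0+1+1+0+1+0 mod 2 = 0
Syndrome = 11000
Column i of H is the binary representation of i, so the syndrome is the binary index of the flipped bit.
Read s = 11000 with s[0] as LSB: 1·2^0 + 1·2^1 + 0·2^2 + 0·2^3 + 0·2^4 = 3.
Error is at bit position 3.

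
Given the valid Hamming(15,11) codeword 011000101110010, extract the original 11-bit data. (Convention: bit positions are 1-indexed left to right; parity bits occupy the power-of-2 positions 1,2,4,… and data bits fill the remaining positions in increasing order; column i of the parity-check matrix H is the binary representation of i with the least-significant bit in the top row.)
Parity bits occupy power-of-2 positions; data bits are at positions {3,5,6,7,9,10,11,12,13,14,15} (1-indexed).
Extract: c[3]=1 c[5]=0 c[6]=0 c[7]=1 c[9]=1 c[10]=1 c[11]=1 c[12]=0 c[13]=0 c[14]=1 c[15]=0
Data = 10011110010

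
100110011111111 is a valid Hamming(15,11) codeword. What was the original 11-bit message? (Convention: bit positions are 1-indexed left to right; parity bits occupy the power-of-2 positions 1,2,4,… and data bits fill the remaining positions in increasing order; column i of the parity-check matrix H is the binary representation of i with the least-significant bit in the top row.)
Parity bits occupy power-of-2 positions; data bits are at positions {3,5,6,7,9,10,11,12,13,14,15} (1-indexed).
Extract: c[3]=0 c[5]=1 c[6]=0 c[7]=0 c[9]=1 c[10]=1 c[11]=1 c[12]=1 c[13]=1 c[14]=1 c[15]=1
Data = 01001111111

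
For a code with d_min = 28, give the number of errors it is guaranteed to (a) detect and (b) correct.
(a) Detection requires d_min ≥ e+1, so e ≤ d_min − 1 = 27.
(b) Correction requires d_min ≥ 2t+1, so t ≤ ⌊(d_min − 1)/2⌋ = ⌊27/2⌋ = 13.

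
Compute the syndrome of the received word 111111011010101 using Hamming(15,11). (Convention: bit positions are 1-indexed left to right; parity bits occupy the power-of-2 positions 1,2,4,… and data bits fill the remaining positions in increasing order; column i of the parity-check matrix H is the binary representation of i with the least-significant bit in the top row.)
Syndrome s = H · r^T (mod 2), r = 111111011010101:
  s[0] = (101010101010101)·(111111011010101) mod 2 = 1+0+1+0+1+0+0+0+1+0+1+0+1+0+1 mod 2 = 1
  s[1] = (011001100110011)·(111111011010101) mod 2 = 0+1+1+0+0+1+0+0+0+0+1+0+0+0+1 mod 2 = 1
  s[2] = (000111100001111)·(111111011010101) mod 2 = 0+0+0+1+1+1+0+0+0+0+0+0+1+0+1 mod 2 = 1
  s[3] = (000000011111111)·(111111011010101) mod 2 = 0+0+0+0+0+0+0+1+1+0+1+0+1+0+1 mod 2 = 1
Syndrome = 1111
Non-zero syndrome: error at position 15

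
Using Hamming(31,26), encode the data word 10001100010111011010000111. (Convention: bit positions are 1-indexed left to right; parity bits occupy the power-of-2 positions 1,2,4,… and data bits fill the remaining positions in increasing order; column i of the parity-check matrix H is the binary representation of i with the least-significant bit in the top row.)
Codeword c = d · G (mod 2), d = 10001100010111011010000111:
  c[0] = d·G[:,0] = (10001100010111011010000111)·(11011010101101010101010101) mod 2 = 1+0+0+0+1+0+0+0+0+0+0+1+0+1+0+1+0+0+0+0+0+0+0+1+0+1 mod 2 = 1
  c[1] = d·G[:,1] = (10001100010111011010000111)·(10110110011011001100110011) mod 2 = 1+0+0+0+0+1+0+0+0+1+0+0+1+1+0+0+1+0+0+0+0+0+0+0+1+1 mod 2 = 0
  c[2] = d·G[:,2] = (10001100010111011010000111)·(10000000000000000000000000) mod 2 = 1+0+0+0+0+0+0+0+0+0+0+0+0+0+0+0+0+0+0+0+0+0+0+0+0+0 mod 2 = 1
  c[3] = d·G[:,3] = (10001100010111011010000111)·(01110001111000111100001111) mod 2 = 0+0+0+0+0+0+0+0+0+1+0+0+0+0+0+1+1+0+0+0+0+0+0+1+1+1 mod 2 = 0
  c[4] = d·G[:,4] = (10001100010111011010000111)·(01000000000000000000000000) mod 2 = 0+0+0+0+0+0+0+0+0+0+0+0+0+0+0+0+0+0+0+0+0+0+0+0+0+0 mod 2 = 0
  c[5] = d·G[:,5] = (10001100010111011010000111)·(00100000000000000000000000) mod 2 = 0+0+0+0+0+0+0+0+0+0+0+0+0+0+0+0+0+0+0+0+0+0+0+0+0+0 mod 2 = 0
  c[6] = d·G[:,6] = (10001100010111011010000111)·(00010000000000000000000000) mod 2 = 0+0+0+0+0+0+0+0+0+0+0+0+0+0+0+0+0+0+0+0+0+0+0+0+0+0 mod 2 = 0
  c[7] = d·G[:,7] = (10001100010111011010000111)·(00001111111000000011111111) mod 2 = 0+0+0+0+1+1+0+0+0+1+0+0+0+0+0+0+0+0+1+0+0+0+0+1+1+1 mod 2 = 1
  c[8] = d·G[:,8] = (10001100010111011010000111)·(00001000000000000000000000) mod 2 = 0+0+0+0+1+0+0+0+0+0+0+0+0+0+0+0+0+0+0+0+0+0+0+0+0+0 mod 2 = 1
  c[9] = d·G[:,9] = (10001100010111011010000111)·(00000100000000000000000000) mod 2 = 0+0+0+0+0+1+0+0+0+0+0+0+0+0+0+0+0+0+0+0+0+0+0+0+0+0 mod 2 = 1
  c[10] = d·G[:,10] = (10001100010111011010000111)·(00000010000000000000000000) mod 2 = 0+0+0+0+0+0+0+0+0+0+0+0+0+0+0+0+0+0+0+0+0+0+0+0+0+0 mod 2 = 0
  c[11] = d·G[:,11] = (10001100010111011010000111)·(00000001000000000000000000) mod 2 = 0+0+0+0+0+0+0+0+0+0+0+0+0+0+0+0+0+0+0+0+0+0+0+0+0+0 mod 2 = 0
  c[12] = d·G[:,12] = (10001100010111011010000111)·(00000000100000000000000000) mod 2 = 0+0+0+0+0+0+0+0+0+0+0+0+0+0+0+0+0+0+0+0+0+0+0+0+0+0 mod 2 = 0
  c[13] = d·G[:,13] = (10001100010111011010000111)·(00000000010000000000000000) mod 2 = 0+0+0+0+0+0+0+0+0+1+0+0+0+0+0+0+0+0+0+0+0+0+0+0+0+0 mod 2 = 1
  c[14] = d·G[:,14] = (10001100010111011010000111)·(00000000001000000000000000) mod 2 = 0+0+0+0+0+0+0+0+0+0+0+0+0+0+0+0+0+0+0+0+0+0+0+0+0+0 mod 2 = 0
  c[15] = d·G[:,15] = (10001100010111011010000111)·(00000000000111111111111111) mod 2 = 0+0+0+0+0+0+0+0+0+0+0+1+1+1+0+1+1+0+1+0+0+0+0+1+1+1 mod 2 = 1
  c[16] = d·G[:,16] = (10001100010111011010000111)·(00000000000100000000000000) mod 2 = 0+0+0+0+0+0+0+0+0+0+0+1+0+0+0+0+0+0+0+0+0+0+0+0+0+0 mod 2 = 1
  c[17] = d·G[:,17] = (10001100010111011010000111)·(00000000000010000000000000) mod 2 = 0+0+0+0+0+0+0+0+0+0+0+0+1+0+0+0+0+0+0+0+0+0+0+0+0+0 mod 2 = 1
  c[18] = d·G[:,18] = (10001100010111011010000111)·(00000000000001000000000000) mod 2 = 0+0+0+0+0+0+0+0+0+0+0+0+0+1+0+0+0+0+0+0+0+0+0+0+0+0 mod 2 = 1
  c[19] = d·G[:,19] = (10001100010111011010000111)·(00000000000000100000000000) mod 2 = 0+0+0+0+0+0+0+0+0+0+0+0+0+0+0+0+0+0+0+0+0+0+0+0+0+0 mod 2 = 0
  c[20] = d·G[:,20] = (10001100010111011010000111)·(00000000000000010000000000) mod 2 = 0+0+0+0+0+0+0+0+0+0+0+0+0+0+0+1+0+0+0+0+0+0+0+0+0+0 mod 2 = 1
  c[21] = d·G[:,21] = (10001100010111011010000111)·(00000000000000001000000000) mod 2 = 0+0+0+0+0+0+0+0+0+0+0+0+0+0+0+0+1+0+0+0+0+0+0+0+0+0 mod 2 = 1
  c[22] = d·G[:,22] = (10001100010111011010000111)·(00000000000000000100000000) mod 2 = 0+0+0+0+0+0+0+0+0+0+0+0+0+0+0+0+0+0+0+0+0+0+0+0+0+0 mod 2 = 0
  c[23] = d·G[:,23] = (10001100010111011010000111)·(00000000000000000010000000) mod 2 = 0+0+0+0+0+0+0+0+0+0+0+0+0+0+0+0+0+0+1+0+0+0+0+0+0+0 mod 2 = 1
  c[24] = d·G[:,24] = (10001100010111011010000111)·(00000000000000000001000000) mod 2 = 0+0+0+0+0+0+0+0+0+0+0+0+0+0+0+0+0+0+0+0+0+0+0+0+0+0 mod 2 = 0
  c[25] = d·G[:,25] = (10001100010111011010000111)·(00000000000000000000100000) mod 2 = 0+0+0+0+0+0+0+0+0+0+0+0+0+0+0+0+0+0+0+0+0+0+0+0+0+0 mod 2 = 0
  c[26] = d·G[:,26] = (10001100010111011010000111)·(00000000000000000000010000) mod 2 = 0+0+0+0+0+0+0+0+0+0+0+0+0+0+0+0+0+0+0+0+0+0+0+0+0+0 mod 2 = 0
  c[27] = d·G[:,27] = (10001100010111011010000111)·(00000000000000000000001000) mod 2 = 0+0+0+0+0+0+0+0+0+0+0+0+0+0+0+0+0+0+0+0+0+0+0+0+0+0 mod 2 = 0
  c[28] = d·G[:,28] = (10001100010111011010000111)·(00000000000000000000000100) mod 2 = 0+0+0+0+0+0+0+0+0+0+0+0+0+0+0+0+0+0+0+0+0+0+0+1+0+0 mod 2 = 1
  c[29] = d·G[:,29] = (10001100010111011010000111)·(00000000000000000000000010) mod 2 = 0+0+0+0+0+0+0+0+0+0+0+0+0+0+0+0+0+0+0+0+0+0+0+0+1+0 mod 2 = 1
  c[30] = d·G[:,30] = (10001100010111011010000111)·(00000000000000000000000001) mod 2 = 0+0+0+0+0+0+0+0+0+0+0+0+0+0+0+0+0+0+0+0+0+0+0+0+0+1 mod 2 = 1
Codeword = 1010000111000101111011010000111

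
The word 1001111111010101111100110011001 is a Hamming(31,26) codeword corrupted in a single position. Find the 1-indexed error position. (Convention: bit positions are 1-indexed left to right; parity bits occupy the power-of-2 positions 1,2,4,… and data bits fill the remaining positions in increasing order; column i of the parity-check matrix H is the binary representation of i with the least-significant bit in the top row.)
Syndrome s = H · r^T (mod 2), r = 1001111111010101111100110011001:
  s[0] = (1010101010101010101010101010101)·(1001111111010101111100110011001) mod 2 = 1+0+0+0+1+0+1+0+1+0+0+0+0+0+0+0+1+0+1+0+0+0+1+0+0+0+1+0+0+0+1 mod 2 = 1
  s[1] = (0110011001100110011001100110011)·(1001111111010101111100110011001) mod 2 = 0+0+0+0+0+1+1+0+0+1+0+0+0+1+0+0+0+1+1+0+0+0+1+0+0+0+1+0+0+0+1 mod 2 = 1
  s[2] = (0001111000011110000111100001111)·(1001111111010101111100110011001) mod 2 = 0+0+0+1+1+1+1+0+0+0+0+1+0+1+0+0+0+0+0+1+0+0+1+0+0+0+0+1+0+0+1 mod 2 = 0
  s[3] = (0000000111111110000000011111111)·(1001111111010101111100110011001) mod 2 = 0+0+0+0+0+0+0+1+1+1+0+1+0+1+0+0+0+0+0+0+0+0+0+1+0+0+1+1+0+0+1 mod 2 = 1
  s[4] = (0000000000000001111111111111111)·(1001111111010101111100110011001) mod 2 = 0+0+0+0+0+0+0+0+0+0+0+0+0+0+0+1+1+1+1+1+0+0+1+1+0+0+1+1+0+0+1 mod 2 = 0
Syndrome = 11010
Column i of H is the binary representation of i, so the syndrome is the binary index of the flipped bit.
Read s = 11010 with s[0] as LSB: 1·2^0 + 1·2^1 + 0·2^2 + 1·2^3 + 0·2^4 = 11.
Error is at bit position 11.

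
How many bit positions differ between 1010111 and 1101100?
XOR = 0111011, count of 1s = 5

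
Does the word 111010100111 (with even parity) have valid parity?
Sum of all bits: 1+1+1+0+1+0+1+0+0+1+1+1 = 8; 8 mod 2 = 0. Result is 0 → valid parity.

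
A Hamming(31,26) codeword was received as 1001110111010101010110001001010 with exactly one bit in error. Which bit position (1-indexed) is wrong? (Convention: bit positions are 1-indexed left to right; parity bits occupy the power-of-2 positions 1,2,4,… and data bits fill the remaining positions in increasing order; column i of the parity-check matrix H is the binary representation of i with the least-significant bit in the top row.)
Syndrome s = H · r^T (mod 2), r = 1001110111010101010110001001010:
  s[0] = (1010101010101010101010101010101)·(1001110111010101010110001001010) mod 2 = 1+0+0+0+1+0+0+0+1+0+0+0+0+0+0+0+0+0+0+0+1+0+0+0+1+0+0+0+0+0+0 mod 2 = 1
  s[1] = (0110011001100110011001100110011)·(1001110111010101010110001001010) mod 2 = 0+0+0+0+0+1+0+0+0+1+0+0+0+1+0+0+0+1+0+0+0+0+0+0+0+0+0+0+0+1+0 mod 2 = 1
  s[2] = (0001111000011110000111100001111)·(1001110111010101010110001001010) mod 2 = 0+0+0+1+1+1+0+0+0+0+0+1+0+1+0+0+0+0+0+1+1+0+0+0+0+0+0+1+0+1+0 mod 2 = 1
  s[3] = (0000000111111110000000011111111)·(1001110111010101010110001001010) mod 2 = 0+0+0+0+0+0+0+1+1+1+0+1+0+1+0+0+0+0+0+0+0+0+0+0+1+0+0+1+0+1+0 mod 2 = 0
  s[4] = (0000000000000001111111111111111)·(1001110111010101010110001001010) mod 2 = 0+0+0+0+0+0+0+0+0+0+0+0+0+0+0+1+0+1+0+1+1+0+0+0+1+0+0+1+0+1+0 mod 2 = 1
Syndrome = 11101
Column i of H is the binary representation of i, so the syndrome is the binary index of the flipped bit.
Read s = 11101 with s[0] as LSB: 1·2^0 + 1·2^1 + 1·2^2 + 0·2^3 + 1·2^4 = 23.
Error is at bit position 23.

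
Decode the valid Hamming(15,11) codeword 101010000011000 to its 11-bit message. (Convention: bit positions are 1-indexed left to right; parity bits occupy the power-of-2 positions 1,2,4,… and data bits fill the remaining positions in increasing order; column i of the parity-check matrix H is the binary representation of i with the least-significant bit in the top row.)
Parity bits occupy power-of-2 positions; data bits are at positions {3,5,6,7,9,10,11,12,13,14,15} (1-indexed).
Extract: c[3]=1 c[5]=1 c[6]=0 c[7]=0 c[9]=0 c[10]=0 c[11]=1 c[12]=1 c[13]=0 c[14]=0 c[15]=0
Data = 11000011000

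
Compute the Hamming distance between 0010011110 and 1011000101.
XOR = 1001011011, count of 1s = 6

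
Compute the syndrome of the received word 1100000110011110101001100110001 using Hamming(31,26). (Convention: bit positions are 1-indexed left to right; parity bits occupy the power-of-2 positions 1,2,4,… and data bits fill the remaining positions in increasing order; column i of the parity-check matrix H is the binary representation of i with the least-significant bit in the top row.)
Syndrome s = H · r^T (mod 2), r = 1100000110011110101001100110001:
  s[0] = (1010101010101010101010101010101)·(1100000110011110101001100110001) mod 2 = 1+0+0+0+0+0+0+0+1+0+0+0+1+0+1+0+1+0+1+0+0+0+1+0+0+0+1+0+0+0+1 mod 2 = 1
  s[1] = (0110011001100110011001100110011)·(1100000110011110101001100110001) mod 2 = 0+1+0+0+0+0+0+0+0+0+0+0+0+1+1+0+0+0+1+0+0+1+1+0+0+1+1+0+0+0+1 mod 2 = 1
  s[2] = (0001111000011110000111100001111)·(1100000110011110101001100110001) mod 2 = 0+0+0+0+0+0+0+0+0+0+0+1+1+1+1+0+0+0+0+0+0+1+1+0+0+0+0+0+0+0+1 mod 2 = 1
  s[3] = (0000000111111110000000011111111)·(1100000110011110101001100110001) mod 2 = 0+0+0+0+0+0+0+1+1+0+0+1+1+1+1+0+0+0+0+0+0+0+0+0+0+1+1+0+0+0+1 mod 2 = 1
  s[4] = (0000000000000001111111111111111)·(1100000110011110101001100110001) mod 2 = 0+0+0+0+0+0+0+0+0+0+0+0+0+0+0+0+1+0+1+0+0+1+1+0+0+1+1+0+0+0+1 mod 2 = 1
Syndrome = 11111
Non-zero syndrome: error at position 31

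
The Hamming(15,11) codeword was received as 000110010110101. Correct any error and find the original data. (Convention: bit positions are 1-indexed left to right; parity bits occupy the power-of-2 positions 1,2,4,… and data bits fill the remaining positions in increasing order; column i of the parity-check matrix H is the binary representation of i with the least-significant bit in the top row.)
Syndrome s = H · r^T (mod 2), r = 000110010110101:
  s[0] = (101010101010101)·(000110010110101) mod 2 = 0+0+0+0+1+0+0+0+0+0+1+0+1+0+1 mod 2 = 0
  s[1] = (011001100110011)·(000110010110101) mod 2 = 0+0+0+0+0+0+0+0+0+1+1+0+0+0+1 mod 2 = 1
  s[2] = (000111100001111)·(000110010110101) mod 2 = 0+0+0+1+1+0+0+0+0+0+0+0+1+0+1 mod 2 = 0
  s[3] = (000000011111111)·(000110010110101) mod 2 = 0+0+0+0+0+0+0+1+0+1+1+0+1+0+1 mod 2 = 1
Syndrome = 0101
Column 10 of H equals this syndrome → error at bit 10 (1-indexed).
Flip bit 10: 000110010110101 → 000110010010101
Extract data bits at positions {3,5,6,7,9,10,11,12,13,14,15}: 01000010101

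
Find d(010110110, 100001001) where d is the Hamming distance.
XOR = 110111111, count of 1s = 8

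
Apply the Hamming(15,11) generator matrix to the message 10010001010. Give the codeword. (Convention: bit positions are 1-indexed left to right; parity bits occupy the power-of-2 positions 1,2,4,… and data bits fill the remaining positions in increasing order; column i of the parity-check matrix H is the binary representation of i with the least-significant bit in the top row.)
Codeword c = d · G (mod 2), d = 10010001010:
  c[0] = d·G[:,0] = (10010001010)·(11011010101) mod 2 = 1+0+0+1+0+0+0+0+0+0+0 mod 2 = 0
  c[1] = d·G[:,1] = (10010001010)·(10110110011) mod 2 = 1+0+0+1+0+0+0+0+0+1+0 mod 2 = 1
  c[2] = d·G[:,2] = (10010001010)·(10000000000) mod 2 = 1+0+0+0+0+0+0+0+0+0+0 mod 2 = 1
  c[3] = d·G[:,3] = (10010001010)·(01110001111) mod 2 = 0+0+0+1+0+0+0+1+0+1+0 mod 2 = 1
  c[4] = d·G[:,4] = (10010001010)·(01000000000) mod 2 = 0+0+0+0+0+0+0+0+0+0+0 mod 2 = 0
  c[5] = d·G[:,5] = (10010001010)·(00100000000) mod 2 = 0+0+0+0+0+0+0+0+0+0+0 mod 2 = 0
  c[6] = d·G[:,6] = (10010001010)·(00010000000) mod 2 = 0+0+0+1+0+0+0+0+0+0+0 mod 2 = 1
  c[7] = d·G[:,7] = (10010001010)·(00001111111) mod 2 = 0+0+0+0+0+0+0+1+0+1+0 mod 2 = 0
  c[8] = d·G[:,8] = (10010001010)·(00001000000) mod 2 = 0+0+0+0+0+0+0+0+0+0+0 mod 2 = 0
  c[9] = d·G[:,9] = (10010001010)·(00000100000) mod 2 = 0+0+0+0+0+0+0+0+0+0+0 mod 2 = 0
  c[10] = d·G[:,10] = (10010001010)·(00000010000) mod 2 = 0+0+0+0+0+0+0+0+0+0+0 mod 2 = 0
  c[11] = d·G[:,11] = (10010001010)·(00000001000) mod 2 = 0+0+0+0+0+0+0+1+0+0+0 mod 2 = 1
  c[12] = d·G[:,12] = (10010001010)·(00000000100) mod 2 = 0+0+0+0+0+0+0+0+0+0+0 mod 2 = 0
  c[13] = d·G[:,13] = (10010001010)·(00000000010) mod 2 = 0+0+0+0+0+0+0+0+0+1+0 mod 2 = 1
  c[14] = d·G[:,14] = (10010001010)·(00000000001) mod 2 = 0+0+0+0+0+0+0+0+0+0+0 mod 2 = 0
Codeword = 011100100001010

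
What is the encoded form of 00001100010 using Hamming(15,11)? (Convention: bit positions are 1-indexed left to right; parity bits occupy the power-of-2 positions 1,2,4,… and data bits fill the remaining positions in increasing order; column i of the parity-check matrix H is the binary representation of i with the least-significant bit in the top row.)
Codeword c = d · G (mod 2), d = 00001100010:
  c[0] = d·G[:,0] = (00001100010)·(11011010101) mod 2 = 0+0+0+0+1+0+0+0+0+0+0 mod 2 = 1
  c[1] = d·G[:,1] = (00001100010)·(10110110011) mod 2 = 0+0+0+0+0+1+0+0+0+1+0 mod 2 = 0
  c[2] = d·G[:,2] = (00001100010)·(10000000000) mod 2 = 0+0+0+0+0+0+0+0+0+0+0 mod 2 = 0
  c[3] = d·G[:,3] = (00001100010)·(01110001111) mod 2 = 0+0+0+0+0+0+0+0+0+1+0 mod 2 = 1
  c[4] = d·G[:,4] = (00001100010)·(01000000000) mod 2 = 0+0+0+0+0+0+0+0+0+0+0 mod 2 = 0
  c[5] = d·G[:,5] = (00001100010)·(00100000000) mod 2 = 0+0+0+0+0+0+0+0+0+0+0 mod 2 = 0
  c[6] = d·G[:,6] = (00001100010)·(00010000000) mod 2 = 0+0+0+0+0+0+0+0+0+0+0 mod 2 = 0
  c[7] = d·G[:,7] = (00001100010)·(00001111111) mod 2 = 0+0+0+0+1+1+0+0+0+1+0 mod 2 = 1
  c[8] = d·G[:,8] = (00001100010)·(00001000000) mod 2 = 0+0+0+0+1+0+0+0+0+0+0 mod 2 = 1
  c[9] = d·G[:,9] = (00001100010)·(00000100000) mod 2 = 0+0+0+0+0+1+0+0+0+0+0 mod 2 = 1
  c[10] = d·G[:,10] = (00001100010)·(00000010000) mod 2 = 0+0+0+0+0+0+0+0+0+0+0 mod 2 = 0
  c[11] = d·G[:,11] = (00001100010)·(00000001000) mod 2 = 0+0+0+0+0+0+0+0+0+0+0 mod 2 = 0
  c[12] = d·G[:,12] = (00001100010)·(00000000100) mod 2 = 0+0+0+0+0+0+0+0+0+0+0 mod 2 = 0
  c[13] = d·G[:,13] = (00001100010)·(00000000010) mod 2 = 0+0+0+0+0+0+0+0+0+1+0 mod 2 = 1
  c[14] = d·G[:,14] = (00001100010)·(00000000001) mod 2 = 0+0+0+0+0+0+0+0+0+0+0 mod 2 = 0
Codeword = 100100011100010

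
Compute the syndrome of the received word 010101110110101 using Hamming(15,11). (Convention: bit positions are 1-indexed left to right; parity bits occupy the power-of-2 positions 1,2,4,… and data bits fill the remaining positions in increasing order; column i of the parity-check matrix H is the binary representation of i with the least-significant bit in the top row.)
Syndrome s = H · r^T (mod 2), r = 010101110110101:
  s[0] = (101010101010101)·(010101110110101) mod 2 = 0+0+0+0+0+0+1+0+0+0+1+0+1+0+1 mod 2 = 0
  s[1] = (011001100110011)·(010101110110101) mod 2 = 0+1+0+0+0+1+1+0+0+1+1+0+0+0+1 mod 2 = 0
  s[2] = (000111100001111)·(010101110110101) mod 2 = 0+0+0+1+0+1+1+0+0+0+0+0+1+0+1 mod 2 = 1
  s[3] = (000000011111111)·(010101110110101) mod 2 = 0+0+0+0+0+0+0+1+0+1+1+0+1+0+1 mod 2 = 1
Syndrome = 0011
Non-zero syndrome: error at position 12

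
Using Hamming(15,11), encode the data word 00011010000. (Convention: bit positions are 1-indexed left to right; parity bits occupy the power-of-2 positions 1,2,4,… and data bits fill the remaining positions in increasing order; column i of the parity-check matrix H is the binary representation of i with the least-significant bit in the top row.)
Codeword c = d · G (mod 2), d = 00011010000:
  c[0] = d·G[:,0] = (00011010000)·(11011010101) mod 2 = 0+0+0+1+1+0+1+0+0+0+0 mod 2 = 1
  c[1] = d·G[:,1] = (00011010000)·(10110110011) mod 2 = 0+0+0+1+0+0+1+0+0+0+0 mod 2 = 0
  c[2] = d·G[:,2] = (00011010000)·(10000000000) mod 2 = 0+0+0+0+0+0+0+0+0+0+0 mod 2 = 0
  c[3] = d·G[:,3] = (00011010000)·(01110001111) mod 2 = 0+0+0+1+0+0+0+0+0+0+0 mod 2 = 1
  c[4] = d·G[:,4] = (00011010000)·(01000000000) mod 2 = 0+0+0+0+0+0+0+0+0+0+0 mod 2 = 0
  c[5] = d·G[:,5] = (00011010000)·(00100000000) mod 2 = 0+0+0+0+0+0+0+0+0+0+0 mod 2 = 0
  c[6] = d·G[:,6] = (00011010000)·(00010000000) mod 2 = 0+0+0+1+0+0+0+0+0+0+0 mod 2 = 1
  c[7] = d·G[:,7] = (00011010000)·(00001111111) mod 2 = 0+0+0+0+1+0+1+0+0+0+0 mod 2 = 0
  c[8] = d·G[:,8] = (00011010000)·(00001000000) mod 2 = 0+0+0+0+1+0+0+0+0+0+0 mod 2 = 1
  c[9] = d·G[:,9] = (00011010000)·(00000100000) mod 2 = 0+0+0+0+0+0+0+0+0+0+0 mod 2 = 0
  c[10] = d·G[:,10] = (00011010000)·(00000010000) mod 2 = 0+0+0+0+0+0+1+0+0+0+0 mod 2 = 1
  c[11] = d·G[:,11] = (00011010000)·(00000001000) mod 2 = 0+0+0+0+0+0+0+0+0+0+0 mod 2 = 0
  c[12] = d·G[:,12] = (00011010000)·(00000000100) mod 2 = 0+0+0+0+0+0+0+0+0+0+0 mod 2 = 0
  c[13] = d·G[:,13] = (00011010000)·(00000000010) mod 2 = 0+0+0+0+0+0+0+0+0+0+0 mod 2 = 0
  c[14] = d·G[:,14] = (00011010000)·(00000000001) mod 2 = 0+0+0+0+0+0+0+0+0+0+0 mod 2 = 0
Codeword = 100100101010000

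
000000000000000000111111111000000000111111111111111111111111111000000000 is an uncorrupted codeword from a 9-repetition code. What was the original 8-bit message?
Split into 9-bit blocks: 000000000 000000000 111111111 000000000 111111111 111111111 111111111 000000000
Data = 00101110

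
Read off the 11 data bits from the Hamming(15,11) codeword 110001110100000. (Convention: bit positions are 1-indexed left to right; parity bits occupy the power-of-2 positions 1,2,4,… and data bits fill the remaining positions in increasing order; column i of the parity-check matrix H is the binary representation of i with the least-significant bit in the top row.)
Parity bits occupy power-of-2 positions; data bits are at positions {3,5,6,7,9,10,11,12,13,14,15} (1-indexed).
Extract: c[3]=0 c[5]=0 c[6]=1 c[7]=1 c[9]=0 c[10]=1 c[11]=0 c[12]=0 c[13]=0 c[14]=0 c[15]=0
Data = 00110100000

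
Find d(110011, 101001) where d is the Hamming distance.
XOR = 011010, count of 1s = 3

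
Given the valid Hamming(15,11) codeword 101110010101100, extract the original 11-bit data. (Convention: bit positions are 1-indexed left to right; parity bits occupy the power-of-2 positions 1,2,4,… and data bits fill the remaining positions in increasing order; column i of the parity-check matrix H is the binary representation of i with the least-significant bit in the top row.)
Parity bits occupy power-of-2 positions; data bits are at positions {3,5,6,7,9,10,11,12,13,14,15} (1-indexed).
Extract: c[3]=1 c[5]=1 c[6]=0 c[7]=0 c[9]=0 c[10]=1 c[11]=0 c[12]=1 c[13]=1 c[14]=0 c[15]=0
Data = 11000101100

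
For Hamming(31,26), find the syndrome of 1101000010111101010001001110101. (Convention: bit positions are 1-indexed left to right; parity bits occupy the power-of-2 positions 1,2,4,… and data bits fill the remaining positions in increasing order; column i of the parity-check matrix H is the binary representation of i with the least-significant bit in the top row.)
Syndrome s = H · r^T (mod 2), r = 1101000010111101010001001110101:
  s[0] = (1010101010101010101010101010101)·(1101000010111101010001001110101) mod 2 = 1+0+0+0+0+0+0+0+1+0+1+0+1+0+0+0+0+0+0+0+0+0+0+0+1+0+1+0+1+0+1 mod 2 = 0
  s[1] = (0110011001100110011001100110011)·(1101000010111101010001001110101) mod 2 = 0+1+0+0+0+0+0+0+0+0+1+0+0+1+0+0+0+1+0+0+0+1+0+0+0+1+1+0+0+0+1 mod 2 = 0
  s[2] = (0001111000011110000111100001111)·(1101000010111101010001001110101) mod 2 = 0+0+0+1+0+0+0+0+0+0+0+1+1+1+0+0+0+0+0+0+0+1+0+0+0+0+0+0+1+0+1 mod 2 = 1
  s[3] = (0000000111111110000000011111111)·(1101000010111101010001001110101) mod 2 = 0+0+0+0+0+0+0+0+1+0+1+1+1+1+0+0+0+0+0+0+0+0+0+0+1+1+1+0+1+0+1 mod 2 = 0
  s[4] = (0000000000000001111111111111111)·(1101000010111101010001001110101) mod 2 = 0+0+0+0+0+0+0+0+0+0+0+0+0+0+0+1+0+1+0+0+0+1+0+0+1+1+1+0+1+0+1 mod 2 = 0
Syndrome = 00100
Non-zero syndrome: error at position 4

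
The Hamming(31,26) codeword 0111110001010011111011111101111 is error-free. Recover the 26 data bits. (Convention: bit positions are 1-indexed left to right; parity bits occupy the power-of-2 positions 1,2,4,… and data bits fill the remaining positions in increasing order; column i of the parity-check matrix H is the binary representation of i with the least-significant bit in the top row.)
Parity bits occupy power-of-2 positions; data bits are at positions {3,5,6,7,9,10,11,12,13,14,15,17,18,19,20,21,22,23,24,25,26,27,28,29,30,31} (1-indexed).
Extract: c[3]=1 c[5]=1 c[6]=1 c[7]=0 c[9]=0 c[10]=1 c[11]=0 c[12]=1 c[13]=0 c[14]=0 c[15]=1 c[17]=1 c[18]=1 c[19]=1 c[20]=0 c[21]=1 c[22]=1 c[23]=1 c[24]=1 c[25]=1 c[26]=1 c[27]=0 c[28]=1 c[29]=1 c[30]=1 c[31]=1
Data = 11100101001111011111101111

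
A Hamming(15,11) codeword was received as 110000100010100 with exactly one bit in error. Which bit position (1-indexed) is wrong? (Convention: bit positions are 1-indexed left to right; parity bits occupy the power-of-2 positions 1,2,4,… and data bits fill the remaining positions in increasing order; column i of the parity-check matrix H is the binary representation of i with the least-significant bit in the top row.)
Syndrome s = H · r^T (mod 2), r = 110000100010100:
  s[0] = (101010101010101)·(110000100010100) mod 2 = 1+0+0+0+0+0+1+0+0+0+1+0+1+0+0 mod 2 = 0
  s[1] = (011001100110011)·(110000100010100) mod 2 = 0+1+0+0+0+0+1+0+0+0+1+0+0+0+0 mod 2 = 1
  s[2] = (000111100001111)·(110000100010100) mod 2 = 0+0+0+0+0+0+1+0+0+0+0+0+1+0+0 mod 2 = 0
  s[3] = (000000011111111)·(110000100010100) mod 2 = 0+0+0+0+0+0+0+0+0+0+1+0+1+0+0 mod 2 = 0
Syndrome = 0100
Column i of H is the binary representation of i, so the syndrome is the binary index of the flipped bit.
Read s = 0100 with s[0] as LSB: 0·2^0 + 1·2^1 + 0·2^2 + 0·2^3 = 2.
Error is at bit position 2.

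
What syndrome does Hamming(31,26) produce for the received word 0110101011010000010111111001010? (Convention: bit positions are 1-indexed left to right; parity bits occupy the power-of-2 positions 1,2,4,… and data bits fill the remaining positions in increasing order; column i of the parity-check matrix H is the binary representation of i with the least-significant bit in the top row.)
Syndrome s = H · r^T (mod 2), r = 0110101011010000010111111001010:
  s[0] = (1010101010101010101010101010101)·(0110101011010000010111111001010) mod 2 = 0+0+1+0+1+0+1+0+1+0+0+0+0+0+0+0+0+0+0+0+1+0+1+0+1+0+0+0+0+0+0 mod 2 = 1
  s[1] = (0110011001100110011001100110011)·(0110101011010000010111111001010) mod 2 = 0+1+1+0+0+0+1+0+0+1+0+0+0+0+0+0+0+1+0+0+0+1+1+0+0+0+0+0+0+1+0 mod 2 = 0
  s[2] = (0001111000011110000111100001111)·(0110101011010000010111111001010) mod 2 = 0+0+0+0+1+0+1+0+0+0+0+1+0+0+0+0+0+0+0+1+1+1+1+0+0+0+0+1+0+1+0 mod 2 = 1
  s[3] = (0000000111111110000000011111111)·(0110101011010000010111111001010) mod 2 = 0+0+0+0+0+0+0+0+1+1+0+1+0+0+0+0+0+0+0+0+0+0+0+1+1+0+0+1+0+1+0 mod 2 = 1
  s[4] = (0000000000000001111111111111111)·(0110101011010000010111111001010) mod 2 = 0+0+0+0+0+0+0+0+0+0+0+0+0+0+0+0+0+1+0+1+1+1+1+1+1+0+0+1+0+1+0 mod 2 = 1
Syndrome = 10111
Non-zero syndrome: error at position 29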